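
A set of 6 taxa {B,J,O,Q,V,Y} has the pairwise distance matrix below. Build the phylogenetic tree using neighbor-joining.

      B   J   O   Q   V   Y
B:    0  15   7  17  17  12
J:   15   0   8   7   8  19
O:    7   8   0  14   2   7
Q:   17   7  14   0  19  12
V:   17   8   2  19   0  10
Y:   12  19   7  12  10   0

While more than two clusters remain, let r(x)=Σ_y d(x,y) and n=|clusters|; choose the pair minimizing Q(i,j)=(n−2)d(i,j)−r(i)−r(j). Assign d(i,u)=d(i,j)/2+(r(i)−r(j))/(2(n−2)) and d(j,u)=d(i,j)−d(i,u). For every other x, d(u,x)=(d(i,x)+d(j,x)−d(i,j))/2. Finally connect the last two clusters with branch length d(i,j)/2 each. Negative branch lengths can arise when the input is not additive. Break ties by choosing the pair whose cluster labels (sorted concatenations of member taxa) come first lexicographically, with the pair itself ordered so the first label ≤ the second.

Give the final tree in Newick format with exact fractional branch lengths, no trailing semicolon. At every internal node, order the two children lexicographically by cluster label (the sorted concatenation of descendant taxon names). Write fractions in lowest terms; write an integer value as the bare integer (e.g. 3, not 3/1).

(((B:7,Y:5):7/8,(J:2,Q:5):43/8):19/16,(O:-19/12,V:43/12):19/16)

1. join J+Q (d=7, Q=-98) ⇒ JQ; edges |J|=2, |Q|=5
  updated: d(B,JQ)=25/2, d(JQ,O)=15/2, d(JQ,V)=10, d(JQ,Y)=12
2. join O+V (d=2, Q=-113/2) ⇒ OV; edges |O|=-19/12, |V|=43/12
  updated: d(B,OV)=11, d(JQ,OV)=31/4, d(OV,Y)=15/2
3. join B+Y (d=12, Q=-43) ⇒ BY; edges |B|=7, |Y|=5
  updated: d(BY,JQ)=25/4, d(BY,OV)=13/4
4. join BY+JQ (d=25/4, Q=-69/4) ⇒ BJQY; edges |BY|=7/8, |JQ|=43/8
  updated: d(BJQY,OV)=19/8
5. join BJQY+OV (d=19/8) ⇒ BJOQVY; edges |BJQY|=19/16, |OV|=19/16
final tree: (((B:7,Y:5):7/8,(J:2,Q:5):43/8):19/16,(O:-19/12,V:43/12):19/16)
total length: 237/8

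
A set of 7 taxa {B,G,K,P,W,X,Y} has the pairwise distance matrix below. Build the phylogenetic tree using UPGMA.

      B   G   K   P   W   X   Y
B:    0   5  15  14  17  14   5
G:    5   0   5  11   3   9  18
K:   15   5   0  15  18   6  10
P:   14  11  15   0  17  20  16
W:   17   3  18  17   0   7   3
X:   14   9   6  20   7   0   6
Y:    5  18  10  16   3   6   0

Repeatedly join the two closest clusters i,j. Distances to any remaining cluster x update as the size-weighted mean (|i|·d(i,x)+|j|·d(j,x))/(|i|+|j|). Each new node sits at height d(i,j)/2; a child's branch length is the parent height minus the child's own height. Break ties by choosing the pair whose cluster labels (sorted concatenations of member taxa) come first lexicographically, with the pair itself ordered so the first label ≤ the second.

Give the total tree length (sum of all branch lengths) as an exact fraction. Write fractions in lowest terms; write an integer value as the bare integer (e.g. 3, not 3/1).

step 1: merge (G,W) at d=3; branch lengths G→3/2, W→3/2; new cluster GW
  updated: d(B,GW)=11, d(GW,K)=23/2, d(GW,P)=14, d(GW,X)=8, d(GW,Y)=21/2
step 2: merge (B,Y) at d=5; branch lengths B→5/2, Y→5/2; new cluster BY
  updated: d(BY,GW)=43/4, d(BY,K)=25/2, d(BY,P)=15, d(BY,X)=10
step 3: merge (K,X) at d=6; branch lengths K→3, X→3; new cluster KX
  updated: d(BY,KX)=45/4, d(GW,KX)=39/4, d(KX,P)=35/2
step 4: merge (GW,KX) at d=39/4; branch lengths GW→27/8, KX→15/8; new cluster GKWX
  updated: d(BY,GKWX)=11, d(GKWX,P)=63/4
step 5: merge (BY,GKWX) at d=11; branch lengths BY→3, GKWX→5/8; new cluster BGKWXY
  updated: d(BGKWXY,P)=31/2
step 6: merge (BGKWXY,P) at d=31/2; branch lengths BGKWXY→9/4, P→31/4; new cluster BGKPWXY
final tree: (((B:5/2,Y:5/2):3,((G:3/2,W:3/2):27/8,(K:3,X:3):15/8):5/8):9/4,P:31/4)
total length: 263/8

263/8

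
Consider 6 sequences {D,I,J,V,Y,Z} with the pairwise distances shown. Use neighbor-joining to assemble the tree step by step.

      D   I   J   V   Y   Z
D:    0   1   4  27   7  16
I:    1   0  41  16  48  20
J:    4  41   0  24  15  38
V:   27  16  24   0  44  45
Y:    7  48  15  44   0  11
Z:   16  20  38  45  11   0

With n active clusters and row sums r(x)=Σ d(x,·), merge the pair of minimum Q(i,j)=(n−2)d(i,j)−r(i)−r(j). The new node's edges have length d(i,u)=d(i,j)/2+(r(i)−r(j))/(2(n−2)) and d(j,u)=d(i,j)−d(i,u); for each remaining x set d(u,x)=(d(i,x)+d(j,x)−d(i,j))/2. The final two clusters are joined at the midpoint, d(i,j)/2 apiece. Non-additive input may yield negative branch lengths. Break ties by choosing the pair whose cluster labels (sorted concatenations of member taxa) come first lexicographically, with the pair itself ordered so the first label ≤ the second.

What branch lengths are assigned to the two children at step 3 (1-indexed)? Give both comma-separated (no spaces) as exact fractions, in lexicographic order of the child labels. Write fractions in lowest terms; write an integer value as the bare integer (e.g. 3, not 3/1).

1. join I+V (d=16, Q=-218) ⇒ IV; edges |I|=17/4, |V|=47/4
  updated: d(D,IV)=6, d(IV,J)=49/2, d(IV,Y)=38, d(IV,Z)=49/2
2. join Y+Z (d=11, Q=-255/2) ⇒ YZ; edges |Y|=29/12, |Z|=103/12
  updated: d(D,YZ)=6, d(IV,YZ)=103/4, d(J,YZ)=21
3. join D+IV (d=6, Q=-241/4) ⇒ DIV; edges |D|=-113/16, |IV|=209/16
  updated: d(DIV,J)=45/4, d(DIV,YZ)=103/8
4. join DIV+J (d=45/4, Q=-361/8) ⇒ DIJV; edges |DIV|=25/16, |J|=155/16
  updated: d(DIJV,YZ)=181/16
5. join DIJV+YZ (d=181/16) ⇒ DIJVYZ; edges |DIJV|=181/32, |YZ|=181/32
final tree: (((D:-113/16,(I:17/4,V:47/4):209/16):25/16,J:155/16):181/32,(Y:29/12,Z:103/12):181/32)
total length: 889/16

-113/16,209/16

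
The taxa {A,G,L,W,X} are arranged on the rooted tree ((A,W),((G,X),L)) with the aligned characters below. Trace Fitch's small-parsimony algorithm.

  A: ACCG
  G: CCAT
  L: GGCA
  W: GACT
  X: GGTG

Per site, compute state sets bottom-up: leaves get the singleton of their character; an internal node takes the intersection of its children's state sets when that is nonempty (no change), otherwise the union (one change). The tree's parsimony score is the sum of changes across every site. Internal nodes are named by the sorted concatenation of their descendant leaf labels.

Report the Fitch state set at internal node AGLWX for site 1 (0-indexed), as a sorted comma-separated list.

A,C,G

[col 0] AW: children A:{A}, W:{G} ∪→ {A,G}; cost 1
[col 0] GX: children G:{C}, X:{G} ∪→ {C,G}; cost 1
[col 0] GLX: children GX:{C,G}, L:{G} ∩→ {G}; cost 0
[col 0] AGLWX: children AW:{A,G}, GLX:{G} ∩→ {G}; cost 0
[col 1] AW: children A:{C}, W:{A} ∪→ {A,C}; cost 1
[col 1] GX: children G:{C}, X:{G} ∪→ {C,G}; cost 1
[col 1] GLX: children GX:{C,G}, L:{G} ∩→ {G}; cost 0
[col 1] AGLWX: children AW:{A,C}, GLX:{G} ∪→ {A,C,G}; cost 1
[col 2] AW: children A:{C}, W:{C} ∩→ {C}; cost 0
[col 2] GX: children G:{A}, X:{T} ∪→ {A,T}; cost 1
[col 2] GLX: children GX:{A,T}, L:{C} ∪→ {A,C,T}; cost 1
[col 2] AGLWX: children AW:{C}, GLX:{A,C,T} ∩→ {C}; cost 0
[col 3] AW: children A:{G}, W:{T} ∪→ {G,T}; cost 1
[col 3] GX: children G:{T}, X:{G} ∪→ {G,T}; cost 1
[col 3] GLX: children GX:{G,T}, L:{A} ∪→ {A,G,T}; cost 1
[col 3] AGLWX: children AW:{G,T}, GLX:{A,G,T} ∩→ {G,T}; cost 0
per-site changes: [2, 3, 2, 3]; total = 10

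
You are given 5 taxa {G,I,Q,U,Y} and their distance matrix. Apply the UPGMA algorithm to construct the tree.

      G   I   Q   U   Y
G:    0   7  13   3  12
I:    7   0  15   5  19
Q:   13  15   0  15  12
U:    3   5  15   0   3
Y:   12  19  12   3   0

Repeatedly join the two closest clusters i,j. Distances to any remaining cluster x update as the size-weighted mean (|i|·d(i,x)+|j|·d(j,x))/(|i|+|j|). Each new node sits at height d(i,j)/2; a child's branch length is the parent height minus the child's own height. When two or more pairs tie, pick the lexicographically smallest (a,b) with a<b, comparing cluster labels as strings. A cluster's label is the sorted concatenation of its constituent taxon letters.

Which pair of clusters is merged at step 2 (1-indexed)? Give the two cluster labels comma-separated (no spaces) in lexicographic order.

GU,I

step 1: merge (G,U) at d=3; branch lengths G→3/2, U→3/2; new cluster GU
  updated: d(GU,I)=6, d(GU,Q)=14, d(GU,Y)=15/2
step 2: merge (GU,I) at d=6; branch lengths GU→3/2, I→3; new cluster GIU
  updated: d(GIU,Q)=43/3, d(GIU,Y)=34/3
step 3: merge (GIU,Y) at d=34/3; branch lengths GIU→8/3, Y→17/3; new cluster GIUY
  updated: d(GIUY,Q)=55/4
step 4: merge (GIUY,Q) at d=55/4; branch lengths GIUY→29/24, Q→55/8; new cluster GIQUY
final tree: ((((G:3/2,U:3/2):3/2,I:3):8/3,Y:17/3):29/24,Q:55/8)
total length: 287/12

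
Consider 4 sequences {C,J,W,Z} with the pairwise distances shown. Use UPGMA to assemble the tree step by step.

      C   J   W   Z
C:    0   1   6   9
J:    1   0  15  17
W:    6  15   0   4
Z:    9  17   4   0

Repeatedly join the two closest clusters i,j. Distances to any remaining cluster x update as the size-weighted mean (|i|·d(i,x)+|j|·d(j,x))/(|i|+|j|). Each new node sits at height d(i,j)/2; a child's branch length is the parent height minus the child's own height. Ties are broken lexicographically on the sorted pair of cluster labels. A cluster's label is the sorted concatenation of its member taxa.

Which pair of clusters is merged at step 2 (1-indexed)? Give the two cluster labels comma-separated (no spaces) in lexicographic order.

1. join C+J (d=1) ⇒ CJ; edges |C|=1/2, |J|=1/2
  updated: d(CJ,W)=21/2, d(CJ,Z)=13
2. join W+Z (d=4) ⇒ WZ; edges |W|=2, |Z|=2
  updated: d(CJ,WZ)=47/4
3. join CJ+WZ (d=47/4) ⇒ CJWZ; edges |CJ|=43/8, |WZ|=31/8
final tree: ((C:1/2,J:1/2):43/8,(W:2,Z:2):31/8)
total length: 57/4

W,Z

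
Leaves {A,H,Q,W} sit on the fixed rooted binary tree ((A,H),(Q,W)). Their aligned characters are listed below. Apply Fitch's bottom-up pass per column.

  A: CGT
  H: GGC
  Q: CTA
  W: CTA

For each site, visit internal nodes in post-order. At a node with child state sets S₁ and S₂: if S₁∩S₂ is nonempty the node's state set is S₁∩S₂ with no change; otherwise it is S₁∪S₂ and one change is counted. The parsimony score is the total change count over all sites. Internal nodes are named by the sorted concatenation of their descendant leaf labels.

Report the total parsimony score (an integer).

4

AH@0: {C} ∪ {G} = {C,G} (union, +1)
QW@0: {C} ∩ {C} = {C} (intersection, +0)
AHQW@0: {C,G} ∩ {C} = {C} (intersection, +0)
AH@1: {G} ∩ {G} = {G} (intersection, +0)
QW@1: {T} ∩ {T} = {T} (intersection, +0)
AHQW@1: {G} ∪ {T} = {G,T} (union, +1)
AH@2: {T} ∪ {C} = {C,T} (union, +1)
QW@2: {A} ∩ {A} = {A} (intersection, +0)
AHQW@2: {C,T} ∪ {A} = {A,C,T} (union, +1)
per-site changes: [1, 1, 2]; total = 4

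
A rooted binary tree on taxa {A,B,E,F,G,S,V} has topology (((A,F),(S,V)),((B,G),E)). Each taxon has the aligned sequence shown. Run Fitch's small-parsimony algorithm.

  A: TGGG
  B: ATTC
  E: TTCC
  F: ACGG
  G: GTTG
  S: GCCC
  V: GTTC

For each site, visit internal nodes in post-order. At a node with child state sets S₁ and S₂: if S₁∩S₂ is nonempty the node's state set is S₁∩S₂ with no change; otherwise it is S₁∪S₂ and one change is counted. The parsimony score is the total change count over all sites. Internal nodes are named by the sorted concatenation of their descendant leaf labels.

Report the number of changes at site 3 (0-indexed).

2

[col 0] AF: children A:{T}, F:{A} ∪→ {A,T}; cost 1
[col 0] SV: children S:{G}, V:{G} ∩→ {G}; cost 0
[col 0] AFSV: children AF:{A,T}, SV:{G} ∪→ {A,G,T}; cost 1
[col 0] BG: children B:{A}, G:{G} ∪→ {A,G}; cost 1
[col 0] BEG: children BG:{A,G}, E:{T} ∪→ {A,G,T}; cost 1
[col 0] ABEFGSV: children AFSV:{A,G,T}, BEG:{A,G,T} ∩→ {A,G,T}; cost 0
[col 1] AF: children A:{G}, F:{C} ∪→ {C,G}; cost 1
[col 1] SV: children S:{C}, V:{T} ∪→ {C,T}; cost 1
[col 1] AFSV: children AF:{C,G}, SV:{C,T} ∩→ {C}; cost 0
[col 1] BG: children B:{T}, G:{T} ∩→ {T}; cost 0
[col 1] BEG: children BG:{T}, E:{T} ∩→ {T}; cost 0
[col 1] ABEFGSV: children AFSV:{C}, BEG:{T} ∪→ {C,T}; cost 1
[col 2] AF: children A:{G}, F:{G} ∩→ {G}; cost 0
[col 2] SV: children S:{C}, V:{T} ∪→ {C,T}; cost 1
[col 2] AFSV: children AF:{G}, SV:{C,T} ∪→ {C,G,T}; cost 1
[col 2] BG: children B:{T}, G:{T} ∩→ {T}; cost 0
[col 2] BEG: children BG:{T}, E:{C} ∪→ {C,T}; cost 1
[col 2] ABEFGSV: children AFSV:{C,G,T}, BEG:{C,T} ∩→ {C,T}; cost 0
[col 3] AF: children A:{G}, F:{G} ∩→ {G}; cost 0
[col 3] SV: children S:{C}, V:{C} ∩→ {C}; cost 0
[col 3] AFSV: children AF:{G}, SV:{C} ∪→ {C,G}; cost 1
[col 3] BG: children B:{C}, G:{G} ∪→ {C,G}; cost 1
[col 3] BEG: children BG:{C,G}, E:{C} ∩→ {C}; cost 0
[col 3] ABEFGSV: children AFSV:{C,G}, BEG:{C} ∩→ {C}; cost 0
per-site changes: [4, 3, 3, 2]; total = 12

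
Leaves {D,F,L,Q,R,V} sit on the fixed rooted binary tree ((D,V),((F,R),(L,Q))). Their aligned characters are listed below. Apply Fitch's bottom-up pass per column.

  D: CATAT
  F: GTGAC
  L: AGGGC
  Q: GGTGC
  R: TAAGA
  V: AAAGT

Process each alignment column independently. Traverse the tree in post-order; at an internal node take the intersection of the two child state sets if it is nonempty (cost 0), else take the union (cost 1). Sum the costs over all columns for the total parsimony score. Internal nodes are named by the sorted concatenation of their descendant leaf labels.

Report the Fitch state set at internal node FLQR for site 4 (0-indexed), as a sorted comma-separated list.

C

DV@0: {C} ∪ {A} = {A,C} (union, +1)
FR@0: {G} ∪ {T} = {G,T} (union, +1)
LQ@0: {A} ∪ {G} = {A,G} (union, +1)
FLQR@0: {G,T} ∩ {A,G} = {G} (intersection, +0)
DFLQRV@0: {A,C} ∪ {G} = {A,C,G} (union, +1)
DV@1: {A} ∩ {A} = {A} (intersection, +0)
FR@1: {T} ∪ {A} = {A,T} (union, +1)
LQ@1: {G} ∩ {G} = {G} (intersection, +0)
FLQR@1: {A,T} ∪ {G} = {A,G,T} (union, +1)
DFLQRV@1: {A} ∩ {A,G,T} = {A} (intersection, +0)
DV@2: {T} ∪ {A} = {A,T} (union, +1)
FR@2: {G} ∪ {A} = {A,G} (union, +1)
LQ@2: {G} ∪ {T} = {G,T} (union, +1)
FLQR@2: {A,G} ∩ {G,T} = {G} (intersection, +0)
DFLQRV@2: {A,T} ∪ {G} = {A,G,T} (union, +1)
DV@3: {A} ∪ {G} = {A,G} (union, +1)
FR@3: {A} ∪ {G} = {A,G} (union, +1)
LQ@3: {G} ∩ {G} = {G} (intersection, +0)
FLQR@3: {A,G} ∩ {G} = {G} (intersection, +0)
DFLQRV@3: {A,G} ∩ {G} = {G} (intersection, +0)
DV@4: {T} ∩ {T} = {T} (intersection, +0)
FR@4: {C} ∪ {A} = {A,C} (union, +1)
LQ@4: {C} ∩ {C} = {C} (intersection, +0)
FLQR@4: {A,C} ∩ {C} = {C} (intersection, +0)
DFLQRV@4: {T} ∪ {C} = {C,T} (union, +1)
per-site changes: [4, 2, 4, 2, 2]; total = 14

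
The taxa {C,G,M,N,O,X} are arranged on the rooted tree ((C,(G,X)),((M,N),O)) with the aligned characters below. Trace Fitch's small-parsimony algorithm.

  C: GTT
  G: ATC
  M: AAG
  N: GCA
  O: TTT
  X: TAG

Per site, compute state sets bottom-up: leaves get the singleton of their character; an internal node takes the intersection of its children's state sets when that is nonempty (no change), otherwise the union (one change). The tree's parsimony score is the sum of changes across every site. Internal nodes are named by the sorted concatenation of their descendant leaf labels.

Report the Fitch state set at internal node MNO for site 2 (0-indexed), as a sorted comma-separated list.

A,G,T

site 0, node GX: G={A} ∪ X={T} → {A,T} (+1)
site 0, node CGX: C={G} ∪ GX={A,T} → {A,G,T} (+1)
site 0, node MN: M={A} ∪ N={G} → {A,G} (+1)
site 0, node MNO: MN={A,G} ∪ O={T} → {A,G,T} (+1)
site 0, node CGMNOX: CGX={A,G,T} ∩ MNO={A,G,T} → {A,G,T} (+0)
site 1, node GX: G={T} ∪ X={A} → {A,T} (+1)
site 1, node CGX: C={T} ∩ GX={A,T} → {T} (+0)
site 1, node MN: M={A} ∪ N={C} → {A,C} (+1)
site 1, node MNO: MN={A,C} ∪ O={T} → {A,C,T} (+1)
site 1, node CGMNOX: CGX={T} ∩ MNO={A,C,T} → {T} (+0)
site 2, node GX: G={C} ∪ X={G} → {C,G} (+1)
site 2, node CGX: C={T} ∪ GX={C,G} → {C,G,T} (+1)
site 2, node MN: M={G} ∪ N={A} → {A,G} (+1)
site 2, node MNO: MN={A,G} ∪ O={T} → {A,G,T} (+1)
site 2, node CGMNOX: CGX={C,G,T} ∩ MNO={A,G,T} → {G,T} (+0)
per-site changes: [4, 3, 4]; total = 11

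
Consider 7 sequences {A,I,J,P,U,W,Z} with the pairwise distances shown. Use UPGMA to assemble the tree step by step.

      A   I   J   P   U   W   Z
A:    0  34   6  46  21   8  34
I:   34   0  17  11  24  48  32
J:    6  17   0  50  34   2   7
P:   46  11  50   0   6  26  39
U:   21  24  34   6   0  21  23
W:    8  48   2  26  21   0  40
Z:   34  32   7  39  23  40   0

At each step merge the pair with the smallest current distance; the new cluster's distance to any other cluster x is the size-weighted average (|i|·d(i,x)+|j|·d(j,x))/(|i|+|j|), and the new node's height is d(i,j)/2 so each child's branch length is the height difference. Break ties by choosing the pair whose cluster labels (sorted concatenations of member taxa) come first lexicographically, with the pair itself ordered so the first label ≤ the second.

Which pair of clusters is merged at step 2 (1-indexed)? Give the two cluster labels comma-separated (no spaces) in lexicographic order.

P,U

iteration 1: select J,W (d=2); attach at lengths (1, 1); label the merged cluster JW
  updated: d(A,JW)=7, d(I,JW)=65/2, d(JW,P)=38, d(JW,U)=55/2, d(JW,Z)=47/2
iteration 2: select P,U (d=6); attach at lengths (3, 3); label the merged cluster PU
  updated: d(A,PU)=67/2, d(I,PU)=35/2, d(JW,PU)=131/4, d(PU,Z)=31
iteration 3: select A,JW (d=7); attach at lengths (7/2, 5/2); label the merged cluster AJW
  updated: d(AJW,I)=33, d(AJW,PU)=33, d(AJW,Z)=27
iteration 4: select I,PU (d=35/2); attach at lengths (35/4, 23/4); label the merged cluster IPU
  updated: d(AJW,IPU)=33, d(IPU,Z)=94/3
iteration 5: select AJW,Z (d=27); attach at lengths (10, 27/2); label the merged cluster AJWZ
  updated: d(AJWZ,IPU)=391/12
iteration 6: select AJWZ,IPU (d=391/12); attach at lengths (67/24, 181/24); label the merged cluster AIJPUWZ
final tree: (((A:7/2,(J:1,W:1):5/2):10,Z:27/2):67/24,(I:35/4,(P:3,U:3):23/4):181/24)
total length: 187/3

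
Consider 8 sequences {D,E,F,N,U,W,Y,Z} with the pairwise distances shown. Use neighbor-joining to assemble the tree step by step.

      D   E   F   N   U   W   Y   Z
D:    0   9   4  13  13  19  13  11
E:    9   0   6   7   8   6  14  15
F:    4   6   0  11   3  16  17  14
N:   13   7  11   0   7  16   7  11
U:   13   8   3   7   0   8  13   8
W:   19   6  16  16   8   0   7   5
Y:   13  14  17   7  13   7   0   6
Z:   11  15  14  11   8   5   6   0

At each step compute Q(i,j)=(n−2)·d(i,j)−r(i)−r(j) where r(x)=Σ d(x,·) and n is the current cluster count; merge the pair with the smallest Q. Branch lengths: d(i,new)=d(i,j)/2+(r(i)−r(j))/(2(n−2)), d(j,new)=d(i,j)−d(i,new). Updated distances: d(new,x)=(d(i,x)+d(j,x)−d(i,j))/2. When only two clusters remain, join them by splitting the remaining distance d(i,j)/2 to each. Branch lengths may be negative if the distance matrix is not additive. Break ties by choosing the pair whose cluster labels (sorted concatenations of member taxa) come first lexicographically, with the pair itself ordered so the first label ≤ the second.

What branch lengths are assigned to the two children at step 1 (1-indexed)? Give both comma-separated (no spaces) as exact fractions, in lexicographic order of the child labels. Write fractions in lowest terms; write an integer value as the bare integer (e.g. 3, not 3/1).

35/12,13/12

step 1: merge (D,F) at d=4, Q=-129; branch lengths D→35/12, F→13/12; new cluster DF
  updated: d(DF,E)=11/2, d(DF,N)=10, d(DF,U)=6, d(DF,W)=31/2, d(DF,Y)=13, d(DF,Z)=21/2
step 2: merge (DF,E) at d=11/2, Q=-177/2; branch lengths DF→13/4, E→9/4; new cluster DEF
  updated: d(DEF,N)=23/4, d(DEF,U)=17/4, d(DEF,W)=8, d(DEF,Y)=43/4, d(DEF,Z)=10
step 3: merge (W,Z) at d=5, Q=-64; branch lengths W→3, Z→2; new cluster WZ
  updated: d(DEF,WZ)=13/2, d(N,WZ)=11, d(U,WZ)=11/2, d(WZ,Y)=4
step 4: merge (WZ,Y) at d=4, Q=-199/4; branch lengths WZ→17/24, Y→79/24; new cluster WYZ
  updated: d(DEF,WYZ)=53/8, d(N,WYZ)=7, d(U,WYZ)=29/4
step 5: merge (DEF,U) at d=17/4, Q=-213/8; branch lengths DEF→53/32, U→83/32; new cluster DEFU
  updated: d(DEFU,N)=17/4, d(DEFU,WYZ)=77/16
step 6: merge (DEFU,N) at d=17/4, Q=-257/16; branch lengths DEFU→33/32, N→103/32; new cluster DEFNU
  updated: d(DEFNU,WYZ)=121/32
step 7: merge (DEFNU,WYZ) at d=121/32; branch lengths DEFNU→121/64, WYZ→121/64; new cluster DEFNUWYZ
final tree: (((((D:35/12,F:13/12):13/4,E:9/4):53/32,U:83/32):33/32,N:103/32):121/64,((W:3,Z:2):17/24,Y:79/24):121/64)
total length: 985/32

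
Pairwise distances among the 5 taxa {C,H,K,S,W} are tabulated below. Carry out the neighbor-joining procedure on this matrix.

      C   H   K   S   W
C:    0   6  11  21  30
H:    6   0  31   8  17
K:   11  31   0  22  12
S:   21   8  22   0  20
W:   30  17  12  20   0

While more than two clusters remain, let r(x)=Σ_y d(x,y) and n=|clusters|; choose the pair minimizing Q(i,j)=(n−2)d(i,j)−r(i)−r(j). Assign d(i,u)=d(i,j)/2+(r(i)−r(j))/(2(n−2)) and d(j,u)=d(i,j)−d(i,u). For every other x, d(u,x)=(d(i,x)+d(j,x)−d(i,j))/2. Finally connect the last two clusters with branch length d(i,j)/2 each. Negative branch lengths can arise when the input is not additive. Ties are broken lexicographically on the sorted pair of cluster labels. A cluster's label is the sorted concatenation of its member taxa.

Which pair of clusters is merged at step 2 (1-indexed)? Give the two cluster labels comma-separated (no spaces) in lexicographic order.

C,H

iteration 1: select K,W (d=12, Q=-119); attach at lengths (11/2, 13/2); label the merged cluster KW
  updated: d(C,KW)=29/2, d(H,KW)=18, d(KW,S)=15
iteration 2: select C,H (d=6, Q=-123/2); attach at lengths (43/8, 5/8); label the merged cluster CH
  updated: d(CH,KW)=53/4, d(CH,S)=23/2
iteration 3: select CH,KW (d=53/4, Q=-159/4); attach at lengths (39/8, 67/8); label the merged cluster CHKW
  updated: d(CHKW,S)=53/8
iteration 4: select CHKW,S (d=53/8); attach at lengths (53/16, 53/16); label the merged cluster CHKSW
final tree: (((C:43/8,H:5/8):39/8,(K:11/2,W:13/2):67/8):53/16,S:53/16)
total length: 303/8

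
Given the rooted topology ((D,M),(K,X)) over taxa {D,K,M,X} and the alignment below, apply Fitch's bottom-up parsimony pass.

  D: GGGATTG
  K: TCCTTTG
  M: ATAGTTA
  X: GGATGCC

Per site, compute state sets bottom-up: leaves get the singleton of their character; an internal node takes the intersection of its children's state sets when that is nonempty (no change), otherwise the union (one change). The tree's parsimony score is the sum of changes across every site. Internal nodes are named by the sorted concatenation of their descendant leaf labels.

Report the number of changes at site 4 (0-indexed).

1

DM@0: {G} ∪ {A} = {A,G} (union, +1)
KX@0: {T} ∪ {G} = {G,T} (union, +1)
DKMX@0: {A,G} ∩ {G,T} = {G} (intersection, +0)
DM@1: {G} ∪ {T} = {G,T} (union, +1)
KX@1: {C} ∪ {G} = {C,G} (union, +1)
DKMX@1: {G,T} ∩ {C,G} = {G} (intersection, +0)
DM@2: {G} ∪ {A} = {A,G} (union, +1)
KX@2: {C} ∪ {A} = {A,C} (union, +1)
DKMX@2: {A,G} ∩ {A,C} = {A} (intersection, +0)
DM@3: {A} ∪ {G} = {A,G} (union, +1)
KX@3: {T} ∩ {T} = {T} (intersection, +0)
DKMX@3: {A,G} ∪ {T} = {A,G,T} (union, +1)
DM@4: {T} ∩ {T} = {T} (intersection, +0)
KX@4: {T} ∪ {G} = {G,T} (union, +1)
DKMX@4: {T} ∩ {G,T} = {T} (intersection, +0)
DM@5: {T} ∩ {T} = {T} (intersection, +0)
KX@5: {T} ∪ {C} = {C,T} (union, +1)
DKMX@5: {T} ∩ {C,T} = {T} (intersection, +0)
DM@6: {G} ∪ {A} = {A,G} (union, +1)
KX@6: {G} ∪ {C} = {C,G} (union, +1)
DKMX@6: {A,G} ∩ {C,G} = {G} (intersection, +0)
per-site changes: [2, 2, 2, 2, 1, 1, 2]; total = 12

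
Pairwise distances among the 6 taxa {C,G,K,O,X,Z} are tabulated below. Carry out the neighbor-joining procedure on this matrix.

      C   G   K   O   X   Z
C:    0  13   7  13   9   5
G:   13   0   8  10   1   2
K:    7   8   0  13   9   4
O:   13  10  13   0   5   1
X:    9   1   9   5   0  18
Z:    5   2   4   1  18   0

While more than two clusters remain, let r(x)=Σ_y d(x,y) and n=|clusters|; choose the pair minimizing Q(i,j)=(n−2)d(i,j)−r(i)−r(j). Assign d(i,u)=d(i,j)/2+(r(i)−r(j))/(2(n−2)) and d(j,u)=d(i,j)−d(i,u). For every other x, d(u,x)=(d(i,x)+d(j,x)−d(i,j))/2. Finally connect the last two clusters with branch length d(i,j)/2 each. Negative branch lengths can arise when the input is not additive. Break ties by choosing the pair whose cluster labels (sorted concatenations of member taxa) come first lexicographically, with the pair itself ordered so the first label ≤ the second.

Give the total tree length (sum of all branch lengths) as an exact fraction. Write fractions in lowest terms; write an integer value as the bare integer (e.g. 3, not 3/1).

145/8

iteration 1: select G,X (d=1, Q=-72); attach at lengths (-1/2, 3/2); label the merged cluster GX
  updated: d(C,GX)=21/2, d(GX,K)=8, d(GX,O)=7, d(GX,Z)=19/2
iteration 2: select O,Z (d=1, Q=-101/2); attach at lengths (35/12, -23/12); label the merged cluster OZ
  updated: d(C,OZ)=17/2, d(GX,OZ)=31/4, d(K,OZ)=8
iteration 3: select C,K (d=7, Q=-35); attach at lengths (17/4, 11/4); label the merged cluster CK
  updated: d(CK,GX)=23/4, d(CK,OZ)=19/4
iteration 4: select CK,GX (d=23/4, Q=-73/4); attach at lengths (11/8, 35/8); label the merged cluster CGKX
  updated: d(CGKX,OZ)=27/8
iteration 5: select CGKX,OZ (d=27/8); attach at lengths (27/16, 27/16); label the merged cluster CGKOXZ
final tree: (((C:17/4,K:11/4):11/8,(G:-1/2,X:3/2):35/8):27/16,(O:35/12,Z:-23/12):27/16)
total length: 145/8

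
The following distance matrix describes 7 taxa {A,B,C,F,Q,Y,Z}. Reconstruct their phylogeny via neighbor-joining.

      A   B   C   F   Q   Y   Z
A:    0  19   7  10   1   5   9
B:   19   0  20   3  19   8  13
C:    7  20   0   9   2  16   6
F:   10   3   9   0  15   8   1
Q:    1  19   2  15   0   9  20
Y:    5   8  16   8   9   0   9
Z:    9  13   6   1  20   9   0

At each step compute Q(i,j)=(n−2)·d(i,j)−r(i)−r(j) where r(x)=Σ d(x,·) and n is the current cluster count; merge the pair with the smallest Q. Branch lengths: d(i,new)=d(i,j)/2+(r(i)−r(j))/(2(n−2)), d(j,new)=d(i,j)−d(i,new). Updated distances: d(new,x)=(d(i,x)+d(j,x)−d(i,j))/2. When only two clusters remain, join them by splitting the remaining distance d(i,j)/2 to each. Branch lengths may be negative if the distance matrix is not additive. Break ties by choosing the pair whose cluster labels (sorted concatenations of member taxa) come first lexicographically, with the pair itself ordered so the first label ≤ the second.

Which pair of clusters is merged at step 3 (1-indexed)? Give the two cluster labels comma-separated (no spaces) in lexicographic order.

1. join C+Q (d=2, Q=-116) ⇒ CQ; edges |C|=2/5, |Q|=8/5
  updated: d(A,CQ)=3, d(B,CQ)=37/2, d(CQ,F)=11, d(CQ,Y)=23/2, d(CQ,Z)=12
2. join A+CQ (d=3, Q=-90) ⇒ ACQ; edges |A|=1/4, |CQ|=11/4
  updated: d(ACQ,B)=69/4, d(ACQ,F)=9, d(ACQ,Y)=27/4, d(ACQ,Z)=9
3. join ACQ+Y (d=27/4, Q=-107/2) ⇒ ACQY; edges |ACQ|=61/12, |Y|=5/3
  updated: d(ACQY,B)=37/4, d(ACQY,F)=41/8, d(ACQY,Z)=45/8
4. join ACQY+Z (d=45/8, Q=-227/8) ⇒ ACQYZ; edges |ACQY|=93/32, |Z|=87/32
  updated: d(ACQYZ,B)=133/16, d(ACQYZ,F)=1/4
5. join ACQYZ+B (d=133/16, Q=-185/16) ⇒ ABCQYZ; edges |ACQYZ|=89/32, |B|=177/32
  updated: d(ABCQYZ,F)=-81/32
6. join ABCQYZ+F (d=-81/32) ⇒ ABCFQYZ; edges |ABCQYZ|=-81/64, |F|=-81/64
final tree: (((((A:1/4,(C:2/5,Q:8/5):11/4):61/12,Y:5/3):93/32,Z:87/32):89/32,B:177/32):-81/64,F:-81/64)
total length: 741/32

ACQ,Y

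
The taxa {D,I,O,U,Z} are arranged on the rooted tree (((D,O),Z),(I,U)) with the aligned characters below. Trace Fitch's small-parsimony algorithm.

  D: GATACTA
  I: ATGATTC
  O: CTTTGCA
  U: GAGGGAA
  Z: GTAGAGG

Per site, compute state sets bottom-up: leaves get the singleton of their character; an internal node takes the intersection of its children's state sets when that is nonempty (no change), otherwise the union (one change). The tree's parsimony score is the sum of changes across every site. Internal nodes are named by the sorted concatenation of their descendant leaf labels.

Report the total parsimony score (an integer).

DO@0: {G} ∪ {C} = {C,G} (union, +1)
DOZ@0: {C,G} ∩ {G} = {G} (intersection, +0)
IU@0: {A} ∪ {G} = {A,G} (union, +1)
DIOUZ@0: {G} ∩ {A,G} = {G} (intersection, +0)
DO@1: {A} ∪ {T} = {A,T} (union, +1)
DOZ@1: {A,T} ∩ {T} = {T} (intersection, +0)
IU@1: {T} ∪ {A} = {A,T} (union, +1)
DIOUZ@1: {T} ∩ {A,T} = {T} (intersection, +0)
DO@2: {T} ∩ {T} = {T} (intersection, +0)
DOZ@2: {T} ∪ {A} = {A,T} (union, +1)
IU@2: {G} ∩ {G} = {G} (intersection, +0)
DIOUZ@2: {A,T} ∪ {G} = {A,G,T} (union, +1)
DO@3: {A} ∪ {T} = {A,T} (union, +1)
DOZ@3: {A,T} ∪ {G} = {A,G,T} (union, +1)
IU@3: {A} ∪ {G} = {A,G} (union, +1)
DIOUZ@3: {A,G,T} ∩ {A,G} = {A,G} (intersection, +0)
DO@4: {C} ∪ {G} = {C,G} (union, +1)
DOZ@4: {C,G} ∪ {A} = {A,C,G} (union, +1)
IU@4: {T} ∪ {G} = {G,T} (union, +1)
DIOUZ@4: {A,C,G} ∩ {G,T} = {G} (intersection, +0)
DO@5: {T} ∪ {C} = {C,T} (union, +1)
DOZ@5: {C,T} ∪ {G} = {C,G,T} (union, +1)
IU@5: {T} ∪ {A} = {A,T} (union, +1)
DIOUZ@5: {C,G,T} ∩ {A,T} = {T} (intersection, +0)
DO@6: {A} ∩ {A} = {A} (intersection, +0)
DOZ@6: {A} ∪ {G} = {A,G} (union, +1)
IU@6: {C} ∪ {A} = {A,C} (union, +1)
DIOUZ@6: {A,G} ∩ {A,C} = {A} (intersection, +0)
per-site changes: [2, 2, 2, 3, 3, 3, 2]; total = 17

17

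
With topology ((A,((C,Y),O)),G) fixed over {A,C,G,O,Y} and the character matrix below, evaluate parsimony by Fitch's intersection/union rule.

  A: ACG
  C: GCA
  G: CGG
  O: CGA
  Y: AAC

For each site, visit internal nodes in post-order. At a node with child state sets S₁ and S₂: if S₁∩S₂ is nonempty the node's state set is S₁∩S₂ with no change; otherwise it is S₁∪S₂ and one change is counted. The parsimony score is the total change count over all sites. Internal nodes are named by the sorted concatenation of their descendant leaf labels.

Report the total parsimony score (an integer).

[col 0] CY: children C:{G}, Y:{A} ∪→ {A,G}; cost 1
[col 0] COY: children CY:{A,G}, O:{C} ∪→ {A,C,G}; cost 1
[col 0] ACOY: children A:{A}, COY:{A,C,G} ∩→ {A}; cost 0
[col 0] ACGOY: children ACOY:{A}, G:{C} ∪→ {A,C}; cost 1
[col 1] CY: children C:{C}, Y:{A} ∪→ {A,C}; cost 1
[col 1] COY: children CY:{A,C}, O:{G} ∪→ {A,C,G}; cost 1
[col 1] ACOY: children A:{C}, COY:{A,C,G} ∩→ {C}; cost 0
[col 1] ACGOY: children ACOY:{C}, G:{G} ∪→ {C,G}; cost 1
[col 2] CY: children C:{A}, Y:{C} ∪→ {A,C}; cost 1
[col 2] COY: children CY:{A,C}, O:{A} ∩→ {A}; cost 0
[col 2] ACOY: children A:{G}, COY:{A} ∪→ {A,G}; cost 1
[col 2] ACGOY: children ACOY:{A,G}, G:{G} ∩→ {G}; cost 0
per-site changes: [3, 3, 2]; total = 8

8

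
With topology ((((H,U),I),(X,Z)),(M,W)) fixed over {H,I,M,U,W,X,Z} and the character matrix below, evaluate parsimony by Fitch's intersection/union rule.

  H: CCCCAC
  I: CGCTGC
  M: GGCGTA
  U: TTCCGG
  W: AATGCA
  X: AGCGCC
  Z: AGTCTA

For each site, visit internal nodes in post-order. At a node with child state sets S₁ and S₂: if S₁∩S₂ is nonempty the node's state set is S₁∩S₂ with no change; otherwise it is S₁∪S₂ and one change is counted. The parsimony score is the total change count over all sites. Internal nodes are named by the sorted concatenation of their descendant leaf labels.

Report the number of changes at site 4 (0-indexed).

HU@0: {C} ∪ {T} = {C,T} (union, +1)
HIU@0: {C,T} ∩ {C} = {C} (intersection, +0)
XZ@0: {A} ∩ {A} = {A} (intersection, +0)
HIUXZ@0: {C} ∪ {A} = {A,C} (union, +1)
MW@0: {G} ∪ {A} = {A,G} (union, +1)
HIMUWXZ@0: {A,C} ∩ {A,G} = {A} (intersection, +0)
HU@1: {C} ∪ {T} = {C,T} (union, +1)
HIU@1: {C,T} ∪ {G} = {C,G,T} (union, +1)
XZ@1: {G} ∩ {G} = {G} (intersection, +0)
HIUXZ@1: {C,G,T} ∩ {G} = {G} (intersection, +0)
MW@1: {G} ∪ {A} = {A,G} (union, +1)
HIMUWXZ@1: {G} ∩ {A,G} = {G} (intersection, +0)
HU@2: {C} ∩ {C} = {C} (intersection, +0)
HIU@2: {C} ∩ {C} = {C} (intersection, +0)
XZ@2: {C} ∪ {T} = {C,T} (union, +1)
HIUXZ@2: {C} ∩ {C,T} = {C} (intersection, +0)
MW@2: {C} ∪ {T} = {C,T} (union, +1)
HIMUWXZ@2: {C} ∩ {C,T} = {C} (intersection, +0)
HU@3: {C} ∩ {C} = {C} (intersection, +0)
HIU@3: {C} ∪ {T} = {C,T} (union, +1)
XZ@3: {G} ∪ {C} = {C,G} (union, +1)
HIUXZ@3: {C,T} ∩ {C,G} = {C} (intersection, +0)
MW@3: {G} ∩ {G} = {G} (intersection, +0)
HIMUWXZ@3: {C} ∪ {G} = {C,G} (union, +1)
HU@4: {A} ∪ {G} = {A,G} (union, +1)
HIU@4: {A,G} ∩ {G} = {G} (intersection, +0)
XZ@4: {C} ∪ {T} = {C,T} (union, +1)
HIUXZ@4: {G} ∪ {C,T} = {C,G,T} (union, +1)
MW@4: {T} ∪ {C} = {C,T} (union, +1)
HIMUWXZ@4: {C,G,T} ∩ {C,T} = {C,T} (intersection, +0)
HU@5: {C} ∪ {G} = {C,G} (union, +1)
HIU@5: {C,G} ∩ {C} = {C} (intersection, +0)
XZ@5: {C} ∪ {A} = {A,C} (union, +1)
HIUXZ@5: {C} ∩ {A,C} = {C} (intersection, +0)
MW@5: {A} ∩ {A} = {A} (intersection, +0)
HIMUWXZ@5: {C} ∪ {A} = {A,C} (union, +1)
per-site changes: [3, 3, 2, 3, 4, 3]; total = 18

4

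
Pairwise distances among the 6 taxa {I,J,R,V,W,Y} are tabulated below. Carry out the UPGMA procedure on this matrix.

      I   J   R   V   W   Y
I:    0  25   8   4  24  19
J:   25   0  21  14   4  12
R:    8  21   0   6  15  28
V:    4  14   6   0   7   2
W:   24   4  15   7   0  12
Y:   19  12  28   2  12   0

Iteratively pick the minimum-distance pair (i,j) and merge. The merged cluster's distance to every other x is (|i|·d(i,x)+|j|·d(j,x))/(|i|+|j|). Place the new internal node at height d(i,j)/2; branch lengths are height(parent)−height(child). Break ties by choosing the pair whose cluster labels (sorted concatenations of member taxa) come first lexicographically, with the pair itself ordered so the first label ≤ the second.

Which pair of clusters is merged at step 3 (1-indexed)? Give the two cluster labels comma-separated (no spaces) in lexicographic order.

1. join V+Y (d=2) ⇒ VY; edges |V|=1, |Y|=1
  updated: d(I,VY)=23/2, d(J,VY)=13, d(R,VY)=17, d(VY,W)=19/2
2. join J+W (d=4) ⇒ JW; edges |J|=2, |W|=2
  updated: d(I,JW)=49/2, d(JW,R)=18, d(JW,VY)=45/4
3. join I+R (d=8) ⇒ IR; edges |I|=4, |R|=4
  updated: d(IR,JW)=85/4, d(IR,VY)=57/4
4. join JW+VY (d=45/4) ⇒ JVWY; edges |JW|=29/8, |VY|=37/8
  updated: d(IR,JVWY)=71/4
5. join IR+JVWY (d=71/4) ⇒ IJRVWY; edges |IR|=39/8, |JVWY|=13/4
final tree: ((I:4,R:4):39/8,((J:2,W:2):29/8,(V:1,Y:1):37/8):13/4)
total length: 243/8

I,R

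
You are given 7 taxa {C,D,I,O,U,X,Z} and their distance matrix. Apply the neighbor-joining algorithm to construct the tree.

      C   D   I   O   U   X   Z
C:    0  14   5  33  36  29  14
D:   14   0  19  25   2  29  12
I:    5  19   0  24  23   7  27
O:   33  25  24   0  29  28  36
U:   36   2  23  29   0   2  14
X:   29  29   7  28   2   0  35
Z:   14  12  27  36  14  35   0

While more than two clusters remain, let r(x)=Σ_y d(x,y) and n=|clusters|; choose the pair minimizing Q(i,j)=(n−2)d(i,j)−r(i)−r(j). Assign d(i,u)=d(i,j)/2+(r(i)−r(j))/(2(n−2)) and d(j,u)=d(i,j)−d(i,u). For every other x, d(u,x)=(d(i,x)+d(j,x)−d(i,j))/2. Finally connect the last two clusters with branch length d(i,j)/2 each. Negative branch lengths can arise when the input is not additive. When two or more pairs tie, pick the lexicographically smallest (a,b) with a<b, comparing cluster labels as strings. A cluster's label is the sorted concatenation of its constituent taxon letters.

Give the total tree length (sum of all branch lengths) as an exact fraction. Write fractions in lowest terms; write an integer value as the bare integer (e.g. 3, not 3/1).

1. join U+X (d=2, Q=-226) ⇒ UX; edges |U|=-7/5, |X|=17/5
  updated: d(C,UX)=63/2, d(D,UX)=29/2, d(I,UX)=14, d(O,UX)=55/2, d(UX,Z)=47/2
2. join C+I (d=5, Q=-333/2) ⇒ CI; edges |C|=57/16, |I|=23/16
  updated: d(CI,D)=14, d(CI,O)=26, d(CI,UX)=81/4, d(CI,Z)=18
3. join D+Z (d=12, Q=-119) ⇒ DZ; edges |D|=2, |Z|=10
  updated: d(CI,DZ)=10, d(DZ,O)=49/2, d(DZ,UX)=13
4. join CI+DZ (d=10, Q=-335/4) ⇒ CDIZ; edges |CI|=115/16, |DZ|=45/16
  updated: d(CDIZ,O)=81/4, d(CDIZ,UX)=93/8
5. join CDIZ+O (d=81/4, Q=-475/8) ⇒ CDIOZ; edges |CDIZ|=35/16, |O|=289/16
  updated: d(CDIOZ,UX)=151/16
6. join CDIOZ+UX (d=151/16) ⇒ CDIOUXZ; edges |CDIOZ|=151/32, |UX|=151/32
final tree: ((((C:57/16,I:23/16):115/16,(D:2,Z:10):45/16):35/16,O:289/16):151/32,(U:-7/5,X:17/5):151/32)
total length: 939/16

939/16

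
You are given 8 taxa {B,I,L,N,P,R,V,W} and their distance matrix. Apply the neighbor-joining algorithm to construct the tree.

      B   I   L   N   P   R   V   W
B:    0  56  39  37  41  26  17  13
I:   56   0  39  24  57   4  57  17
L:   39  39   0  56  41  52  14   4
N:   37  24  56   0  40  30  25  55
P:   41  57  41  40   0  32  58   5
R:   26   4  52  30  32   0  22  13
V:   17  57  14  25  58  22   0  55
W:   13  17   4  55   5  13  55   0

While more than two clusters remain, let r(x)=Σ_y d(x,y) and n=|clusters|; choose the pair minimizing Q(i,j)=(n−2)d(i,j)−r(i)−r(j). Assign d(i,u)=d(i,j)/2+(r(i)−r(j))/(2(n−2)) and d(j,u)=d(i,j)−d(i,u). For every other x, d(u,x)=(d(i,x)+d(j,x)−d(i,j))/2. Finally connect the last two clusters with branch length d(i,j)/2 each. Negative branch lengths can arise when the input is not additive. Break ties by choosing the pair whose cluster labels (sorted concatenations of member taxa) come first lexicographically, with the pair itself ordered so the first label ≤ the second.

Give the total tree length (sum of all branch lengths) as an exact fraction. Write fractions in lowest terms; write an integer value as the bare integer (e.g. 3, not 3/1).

1521/16

step 1: merge (I,R) at d=4, Q=-409; branch lengths I→33/4, R→-17/4; new cluster IR
  updated: d(B,IR)=39, d(IR,L)=87/2, d(IR,N)=25, d(IR,P)=85/2, d(IR,V)=75/2, d(IR,W)=13
step 2: merge (P,W) at d=5, Q=-695/2; branch lengths P→43/4, W→-23/4; new cluster PW
  updated: d(B,PW)=49/2, d(IR,PW)=101/4, d(L,PW)=20, d(N,PW)=45, d(PW,V)=54
step 3: merge (L,V) at d=14, Q=-264; branch lengths L→81/8, V→31/8; new cluster LV
  updated: d(B,LV)=21, d(IR,LV)=67/2, d(LV,N)=67/2, d(LV,PW)=30
step 4: merge (IR,N) at d=25, Q=-753/4; branch lengths IR→229/24, N→371/24; new cluster INR
  updated: d(B,INR)=51/2, d(INR,LV)=21, d(INR,PW)=181/8
step 5: merge (B,LV) at d=21, Q=-101; branch lengths B→41/4, LV→43/4; new cluster BLV
  updated: d(BLV,INR)=51/4, d(BLV,PW)=67/4
step 6: merge (BLV,INR) at d=51/4, Q=-417/8; branch lengths BLV→55/16, INR→149/16; new cluster BILNRV
  updated: d(BILNRV,PW)=213/16
step 7: merge (BILNRV,PW) at d=213/16; branch lengths BILNRV→213/32, PW→213/32; new cluster BILNPRVW
final tree: (((B:41/4,(L:81/8,V:31/8):43/4):55/16,((I:33/4,R:-17/4):229/24,N:371/24):149/16):213/32,(P:43/4,W:-23/4):213/32)
total length: 1521/16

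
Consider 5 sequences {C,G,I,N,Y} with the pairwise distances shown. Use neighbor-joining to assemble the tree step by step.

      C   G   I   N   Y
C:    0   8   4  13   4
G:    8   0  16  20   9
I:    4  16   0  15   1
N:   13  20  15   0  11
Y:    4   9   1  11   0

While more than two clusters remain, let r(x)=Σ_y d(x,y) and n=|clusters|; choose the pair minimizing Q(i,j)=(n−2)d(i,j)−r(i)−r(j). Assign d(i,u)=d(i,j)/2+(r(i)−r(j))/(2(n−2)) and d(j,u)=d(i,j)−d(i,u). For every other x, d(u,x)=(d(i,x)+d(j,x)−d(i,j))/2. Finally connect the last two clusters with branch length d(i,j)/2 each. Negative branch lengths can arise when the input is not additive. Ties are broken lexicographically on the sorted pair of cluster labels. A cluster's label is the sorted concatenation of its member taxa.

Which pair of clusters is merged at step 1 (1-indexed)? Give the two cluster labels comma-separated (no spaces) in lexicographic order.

iteration 1: select C,G (d=8, Q=-58); attach at lengths (0, 8); label the merged cluster CG
  updated: d(CG,I)=6, d(CG,N)=25/2, d(CG,Y)=5/2
iteration 2: select CG,N (d=25/2, Q=-69/2); attach at lengths (15/8, 85/8); label the merged cluster CGN
  updated: d(CGN,I)=17/4, d(CGN,Y)=1/2
iteration 3: select CGN,I (d=17/4, Q=-23/4); attach at lengths (15/8, 19/8); label the merged cluster CGIN
  updated: d(CGIN,Y)=-11/8
iteration 4: select CGIN,Y (d=-11/8); attach at lengths (-11/16, -11/16); label the merged cluster CGINY
final tree: ((((C:0,G:8):15/8,N:85/8):15/8,I:19/8):-11/16,Y:-11/16)
total length: 187/8

C,G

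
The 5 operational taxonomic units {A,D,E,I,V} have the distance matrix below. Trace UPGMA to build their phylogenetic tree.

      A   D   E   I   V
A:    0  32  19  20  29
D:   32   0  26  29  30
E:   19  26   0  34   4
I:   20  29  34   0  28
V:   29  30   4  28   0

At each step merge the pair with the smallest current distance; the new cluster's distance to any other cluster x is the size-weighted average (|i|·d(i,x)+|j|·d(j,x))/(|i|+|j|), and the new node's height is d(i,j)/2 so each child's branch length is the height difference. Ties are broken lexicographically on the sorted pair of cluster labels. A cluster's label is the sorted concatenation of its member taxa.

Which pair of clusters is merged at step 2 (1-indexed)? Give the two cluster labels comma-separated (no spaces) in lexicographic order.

1. join E+V (d=4) ⇒ EV; edges |E|=2, |V|=2
  updated: d(A,EV)=24, d(D,EV)=28, d(EV,I)=31
2. join A+I (d=20) ⇒ AI; edges |A|=10, |I|=10
  updated: d(AI,D)=61/2, d(AI,EV)=55/2
3. join AI+EV (d=55/2) ⇒ AEIV; edges |AI|=15/4, |EV|=47/4
  updated: d(AEIV,D)=117/4
4. join AEIV+D (d=117/4) ⇒ ADEIV; edges |AEIV|=7/8, |D|=117/8
final tree: (((A:10,I:10):15/4,(E:2,V:2):47/4):7/8,D:117/8)
total length: 55

A,I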